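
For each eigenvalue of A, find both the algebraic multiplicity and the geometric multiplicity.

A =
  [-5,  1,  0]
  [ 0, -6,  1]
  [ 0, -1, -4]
λ = -5: alg = 3, geom = 1

Step 1 — factor the characteristic polynomial to read off the algebraic multiplicities:
  χ_A(x) = (x + 5)^3

Step 2 — compute geometric multiplicities via the rank-nullity identity g(λ) = n − rank(A − λI):
  rank(A − (-5)·I) = 2, so dim ker(A − (-5)·I) = n − 2 = 1

Summary:
  λ = -5: algebraic multiplicity = 3, geometric multiplicity = 1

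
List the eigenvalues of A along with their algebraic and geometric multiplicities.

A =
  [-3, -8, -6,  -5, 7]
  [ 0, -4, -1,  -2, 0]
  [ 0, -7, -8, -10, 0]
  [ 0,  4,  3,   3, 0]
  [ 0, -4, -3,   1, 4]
λ = -3: alg = 4, geom = 2; λ = 4: alg = 1, geom = 1

Step 1 — factor the characteristic polynomial to read off the algebraic multiplicities:
  χ_A(x) = (x - 4)*(x + 3)^4

Step 2 — compute geometric multiplicities via the rank-nullity identity g(λ) = n − rank(A − λI):
  rank(A − (-3)·I) = 3, so dim ker(A − (-3)·I) = n − 3 = 2
  rank(A − (4)·I) = 4, so dim ker(A − (4)·I) = n − 4 = 1

Summary:
  λ = -3: algebraic multiplicity = 4, geometric multiplicity = 2
  λ = 4: algebraic multiplicity = 1, geometric multiplicity = 1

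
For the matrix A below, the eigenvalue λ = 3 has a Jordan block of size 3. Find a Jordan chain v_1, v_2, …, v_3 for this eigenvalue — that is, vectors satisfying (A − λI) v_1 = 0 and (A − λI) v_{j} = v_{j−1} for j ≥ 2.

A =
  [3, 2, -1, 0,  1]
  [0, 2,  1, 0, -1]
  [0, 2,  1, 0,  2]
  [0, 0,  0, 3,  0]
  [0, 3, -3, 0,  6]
A Jordan chain for λ = 3 of length 3:
v_1 = (-1, 0, 0, 0, 0)ᵀ
v_2 = (2, -1, 2, 0, 3)ᵀ
v_3 = (0, 1, 0, 0, 0)ᵀ

Let N = A − (3)·I. We want v_3 with N^3 v_3 = 0 but N^2 v_3 ≠ 0; then v_{j-1} := N · v_j for j = 3, …, 2.

Pick v_3 = (0, 1, 0, 0, 0)ᵀ.
Then v_2 = N · v_3 = (2, -1, 2, 0, 3)ᵀ.
Then v_1 = N · v_2 = (-1, 0, 0, 0, 0)ᵀ.

Sanity check: (A − (3)·I) v_1 = (0, 0, 0, 0, 0)ᵀ = 0. ✓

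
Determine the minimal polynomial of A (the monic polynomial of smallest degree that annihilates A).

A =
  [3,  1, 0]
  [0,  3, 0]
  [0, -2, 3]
x^2 - 6*x + 9

The characteristic polynomial is χ_A(x) = (x - 3)^3, so the eigenvalues are known. The minimal polynomial is
  m_A(x) = Π_λ (x − λ)^{k_λ}
where k_λ is the size of the *largest* Jordan block for λ (equivalently, the smallest k with (A − λI)^k v = 0 for every generalised eigenvector v of λ).

  λ = 3: largest Jordan block has size 2, contributing (x − 3)^2

So m_A(x) = (x - 3)^2 = x^2 - 6*x + 9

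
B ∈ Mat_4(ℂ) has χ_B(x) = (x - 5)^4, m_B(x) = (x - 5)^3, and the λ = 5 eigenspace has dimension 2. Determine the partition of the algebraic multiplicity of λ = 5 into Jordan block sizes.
Block sizes for λ = 5: [3, 1]

Step 1 — from the characteristic polynomial, algebraic multiplicity of λ = 5 is 4. From dim ker(B − (5)·I) = 2, there are exactly 2 Jordan blocks for λ = 5.
Step 2 — from the minimal polynomial, the factor (x − 5)^3 tells us the largest block for λ = 5 has size 3.
Step 3 — with total size 4, 2 blocks, and largest block 3, the block sizes (in nonincreasing order) are [3, 1].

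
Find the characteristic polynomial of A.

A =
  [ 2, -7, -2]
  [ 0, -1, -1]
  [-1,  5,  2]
x^3 - 3*x^2 + 3*x - 1

Expanding det(x·I − A) (e.g. by cofactor expansion or by noting that A is similar to its Jordan form J, which has the same characteristic polynomial as A) gives
  χ_A(x) = x^3 - 3*x^2 + 3*x - 1
which factors as (x - 1)^3. The eigenvalues (with algebraic multiplicities) are λ = 1 with multiplicity 3.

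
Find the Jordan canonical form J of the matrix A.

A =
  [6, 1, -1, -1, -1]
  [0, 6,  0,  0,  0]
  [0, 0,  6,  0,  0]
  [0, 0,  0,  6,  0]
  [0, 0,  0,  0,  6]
J_2(6) ⊕ J_1(6) ⊕ J_1(6) ⊕ J_1(6)

The characteristic polynomial is
  det(x·I − A) = x^5 - 30*x^4 + 360*x^3 - 2160*x^2 + 6480*x - 7776 = (x - 6)^5

Eigenvalues and multiplicities (the geometric multiplicity of λ is n − rank(A − λI), which equals the number of Jordan blocks for λ):
  λ = 6: algebraic multiplicity = 5, geometric multiplicity = 4

Determining the block sizes for each eigenvalue:
  λ = 6: 4 blocks summing to 5 forces exactly one block of size 2 and the rest size 1 → block sizes [2, 1, 1, 1]

Assembling the blocks gives a Jordan form
J =
  [6, 1, 0, 0, 0]
  [0, 6, 0, 0, 0]
  [0, 0, 6, 0, 0]
  [0, 0, 0, 6, 0]
  [0, 0, 0, 0, 6]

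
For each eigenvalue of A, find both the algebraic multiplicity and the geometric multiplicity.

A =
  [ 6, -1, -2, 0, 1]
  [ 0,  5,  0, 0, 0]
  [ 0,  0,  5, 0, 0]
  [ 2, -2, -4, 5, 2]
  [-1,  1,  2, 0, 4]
λ = 5: alg = 5, geom = 4

Step 1 — factor the characteristic polynomial to read off the algebraic multiplicities:
  χ_A(x) = (x - 5)^5

Step 2 — compute geometric multiplicities via the rank-nullity identity g(λ) = n − rank(A − λI):
  rank(A − (5)·I) = 1, so dim ker(A − (5)·I) = n − 1 = 4

Summary:
  λ = 5: algebraic multiplicity = 5, geometric multiplicity = 4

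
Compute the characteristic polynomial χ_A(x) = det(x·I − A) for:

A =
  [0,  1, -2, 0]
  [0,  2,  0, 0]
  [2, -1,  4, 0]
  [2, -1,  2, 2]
x^4 - 8*x^3 + 24*x^2 - 32*x + 16

Expanding det(x·I − A) (e.g. by cofactor expansion or by noting that A is similar to its Jordan form J, which has the same characteristic polynomial as A) gives
  χ_A(x) = x^4 - 8*x^3 + 24*x^2 - 32*x + 16
which factors as (x - 2)^4. The eigenvalues (with algebraic multiplicities) are λ = 2 with multiplicity 4.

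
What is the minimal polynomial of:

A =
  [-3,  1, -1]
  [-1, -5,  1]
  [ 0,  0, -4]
x^2 + 8*x + 16

The characteristic polynomial is χ_A(x) = (x + 4)^3, so the eigenvalues are known. The minimal polynomial is
  m_A(x) = Π_λ (x − λ)^{k_λ}
where k_λ is the size of the *largest* Jordan block for λ (equivalently, the smallest k with (A − λI)^k v = 0 for every generalised eigenvector v of λ).

  λ = -4: largest Jordan block has size 2, contributing (x + 4)^2

So m_A(x) = (x + 4)^2 = x^2 + 8*x + 16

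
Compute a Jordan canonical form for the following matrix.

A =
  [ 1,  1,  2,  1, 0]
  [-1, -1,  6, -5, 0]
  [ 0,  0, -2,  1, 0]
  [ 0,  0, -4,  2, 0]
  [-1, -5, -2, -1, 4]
J_2(0) ⊕ J_2(0) ⊕ J_1(4)

The characteristic polynomial is
  det(x·I − A) = x^5 - 4*x^4 = x^4*(x - 4)

Eigenvalues and multiplicities (the geometric multiplicity of λ is n − rank(A − λI), which equals the number of Jordan blocks for λ):
  λ = 0: algebraic multiplicity = 4, geometric multiplicity = 2
  λ = 4: algebraic multiplicity = 1, geometric multiplicity = 1

Determining the block sizes for each eigenvalue:
  λ = 0: with am = 4 and gm = 2, the partition is not yet determined (e.g. several partitions of 4 into 2 parts exist). Let N = A − (0)·I. Computing rank(N^1) = 3, rank(N^2) = 1; the number of blocks of size ≥ j is rank(N^{j−1}) − rank(N^j), giving [2, 2]. So we have 2 block(s) of size 2 → block sizes [2, 2]
  λ = 4: one block (gm = 1), so the single block has size am = 1 → block sizes [1]

Assembling the blocks gives a Jordan form
J =
  [0, 1, 0, 0, 0]
  [0, 0, 0, 0, 0]
  [0, 0, 0, 1, 0]
  [0, 0, 0, 0, 0]
  [0, 0, 0, 0, 4]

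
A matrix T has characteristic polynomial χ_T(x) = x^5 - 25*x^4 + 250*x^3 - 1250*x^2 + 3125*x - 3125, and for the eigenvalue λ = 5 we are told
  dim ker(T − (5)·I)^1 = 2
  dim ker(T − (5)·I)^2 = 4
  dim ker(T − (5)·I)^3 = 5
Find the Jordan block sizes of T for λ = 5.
Block sizes for λ = 5: [3, 2]

From the dimensions of kernels of powers, the number of Jordan blocks of size at least j is d_j − d_{j−1} where d_j = dim ker(N^j) (with d_0 = 0). Computing the differences gives [2, 2, 1].
The number of blocks of size exactly k is (#blocks of size ≥ k) − (#blocks of size ≥ k + 1), so the partition is: 1 block(s) of size 2, 1 block(s) of size 3.
In nonincreasing order the block sizes are [3, 2].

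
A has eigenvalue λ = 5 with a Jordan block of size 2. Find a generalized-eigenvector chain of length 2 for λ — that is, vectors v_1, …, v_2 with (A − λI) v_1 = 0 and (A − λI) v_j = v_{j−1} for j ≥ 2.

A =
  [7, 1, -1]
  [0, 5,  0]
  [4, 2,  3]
A Jordan chain for λ = 5 of length 2:
v_1 = (2, 0, 4)ᵀ
v_2 = (1, 0, 0)ᵀ

Let N = A − (5)·I. We want v_2 with N^2 v_2 = 0 but N^1 v_2 ≠ 0; then v_{j-1} := N · v_j for j = 2, …, 2.

Pick v_2 = (1, 0, 0)ᵀ.
Then v_1 = N · v_2 = (2, 0, 4)ᵀ.

Sanity check: (A − (5)·I) v_1 = (0, 0, 0)ᵀ = 0. ✓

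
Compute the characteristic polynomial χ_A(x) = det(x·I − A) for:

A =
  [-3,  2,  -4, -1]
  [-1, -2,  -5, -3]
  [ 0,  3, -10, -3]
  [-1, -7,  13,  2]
x^4 + 13*x^3 + 60*x^2 + 112*x + 64

Expanding det(x·I − A) (e.g. by cofactor expansion or by noting that A is similar to its Jordan form J, which has the same characteristic polynomial as A) gives
  χ_A(x) = x^4 + 13*x^3 + 60*x^2 + 112*x + 64
which factors as (x + 1)*(x + 4)^3. The eigenvalues (with algebraic multiplicities) are λ = -4 with multiplicity 3, λ = -1 with multiplicity 1.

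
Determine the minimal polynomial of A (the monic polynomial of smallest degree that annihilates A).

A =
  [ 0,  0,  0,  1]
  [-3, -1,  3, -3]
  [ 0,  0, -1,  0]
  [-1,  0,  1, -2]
x^3 + 3*x^2 + 3*x + 1

The characteristic polynomial is χ_A(x) = (x + 1)^4, so the eigenvalues are known. The minimal polynomial is
  m_A(x) = Π_λ (x − λ)^{k_λ}
where k_λ is the size of the *largest* Jordan block for λ (equivalently, the smallest k with (A − λI)^k v = 0 for every generalised eigenvector v of λ).

  λ = -1: largest Jordan block has size 3, contributing (x + 1)^3

So m_A(x) = (x + 1)^3 = x^3 + 3*x^2 + 3*x + 1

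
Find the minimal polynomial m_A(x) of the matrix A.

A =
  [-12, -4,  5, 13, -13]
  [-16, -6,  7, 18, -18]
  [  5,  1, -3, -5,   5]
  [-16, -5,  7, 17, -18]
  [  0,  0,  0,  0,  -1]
x^3 + 3*x^2 + 3*x + 1

The characteristic polynomial is χ_A(x) = (x + 1)^5, so the eigenvalues are known. The minimal polynomial is
  m_A(x) = Π_λ (x − λ)^{k_λ}
where k_λ is the size of the *largest* Jordan block for λ (equivalently, the smallest k with (A − λI)^k v = 0 for every generalised eigenvector v of λ).

  λ = -1: largest Jordan block has size 3, contributing (x + 1)^3

So m_A(x) = (x + 1)^3 = x^3 + 3*x^2 + 3*x + 1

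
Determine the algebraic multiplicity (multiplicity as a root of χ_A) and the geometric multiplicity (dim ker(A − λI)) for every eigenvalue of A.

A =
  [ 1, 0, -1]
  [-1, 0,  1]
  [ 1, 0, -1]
λ = 0: alg = 3, geom = 2

Step 1 — factor the characteristic polynomial to read off the algebraic multiplicities:
  χ_A(x) = x^3

Step 2 — compute geometric multiplicities via the rank-nullity identity g(λ) = n − rank(A − λI):
  rank(A − (0)·I) = 1, so dim ker(A − (0)·I) = n − 1 = 2

Summary:
  λ = 0: algebraic multiplicity = 3, geometric multiplicity = 2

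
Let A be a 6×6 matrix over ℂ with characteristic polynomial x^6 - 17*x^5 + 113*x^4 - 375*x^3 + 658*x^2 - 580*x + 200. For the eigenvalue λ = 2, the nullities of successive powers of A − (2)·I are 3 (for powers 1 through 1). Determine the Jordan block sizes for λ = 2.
Block sizes for λ = 2: [1, 1, 1]

From the dimensions of kernels of powers, the number of Jordan blocks of size at least j is d_j − d_{j−1} where d_j = dim ker(N^j) (with d_0 = 0). Computing the differences gives [3].
The number of blocks of size exactly k is (#blocks of size ≥ k) − (#blocks of size ≥ k + 1), so the partition is: 3 block(s) of size 1.
In nonincreasing order the block sizes are [1, 1, 1].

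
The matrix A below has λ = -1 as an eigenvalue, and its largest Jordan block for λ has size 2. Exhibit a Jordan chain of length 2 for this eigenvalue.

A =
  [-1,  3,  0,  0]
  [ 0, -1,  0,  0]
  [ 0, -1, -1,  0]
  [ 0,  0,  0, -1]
A Jordan chain for λ = -1 of length 2:
v_1 = (3, 0, -1, 0)ᵀ
v_2 = (0, 1, 0, 0)ᵀ

Let N = A − (-1)·I. We want v_2 with N^2 v_2 = 0 but N^1 v_2 ≠ 0; then v_{j-1} := N · v_j for j = 2, …, 2.

Pick v_2 = (0, 1, 0, 0)ᵀ.
Then v_1 = N · v_2 = (3, 0, -1, 0)ᵀ.

Sanity check: (A − (-1)·I) v_1 = (0, 0, 0, 0)ᵀ = 0. ✓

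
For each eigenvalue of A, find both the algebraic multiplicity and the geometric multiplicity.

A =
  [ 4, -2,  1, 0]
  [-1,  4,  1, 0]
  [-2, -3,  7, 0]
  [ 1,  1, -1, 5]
λ = 5: alg = 4, geom = 2

Step 1 — factor the characteristic polynomial to read off the algebraic multiplicities:
  χ_A(x) = (x - 5)^4

Step 2 — compute geometric multiplicities via the rank-nullity identity g(λ) = n − rank(A − λI):
  rank(A − (5)·I) = 2, so dim ker(A − (5)·I) = n − 2 = 2

Summary:
  λ = 5: algebraic multiplicity = 4, geometric multiplicity = 2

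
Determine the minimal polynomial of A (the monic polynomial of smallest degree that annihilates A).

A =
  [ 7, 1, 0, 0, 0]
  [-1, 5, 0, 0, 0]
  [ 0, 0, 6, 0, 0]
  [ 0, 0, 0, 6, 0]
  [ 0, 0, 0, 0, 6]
x^2 - 12*x + 36

The characteristic polynomial is χ_A(x) = (x - 6)^5, so the eigenvalues are known. The minimal polynomial is
  m_A(x) = Π_λ (x − λ)^{k_λ}
where k_λ is the size of the *largest* Jordan block for λ (equivalently, the smallest k with (A − λI)^k v = 0 for every generalised eigenvector v of λ).

  λ = 6: largest Jordan block has size 2, contributing (x − 6)^2

So m_A(x) = (x - 6)^2 = x^2 - 12*x + 36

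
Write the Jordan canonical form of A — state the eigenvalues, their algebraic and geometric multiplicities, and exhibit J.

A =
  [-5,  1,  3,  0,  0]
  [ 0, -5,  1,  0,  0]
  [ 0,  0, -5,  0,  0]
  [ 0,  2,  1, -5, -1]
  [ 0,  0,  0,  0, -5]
J_3(-5) ⊕ J_2(-5)

The characteristic polynomial is
  det(x·I − A) = x^5 + 25*x^4 + 250*x^3 + 1250*x^2 + 3125*x + 3125 = (x + 5)^5

Eigenvalues and multiplicities (the geometric multiplicity of λ is n − rank(A − λI), which equals the number of Jordan blocks for λ):
  λ = -5: algebraic multiplicity = 5, geometric multiplicity = 2

Determining the block sizes for each eigenvalue:
  λ = -5: with am = 5 and gm = 2, the partition is not yet determined (e.g. several partitions of 5 into 2 parts exist). Let N = A − (-5)·I. Computing rank(N^1) = 3, rank(N^2) = 1, rank(N^3) = 0; the number of blocks of size ≥ j is rank(N^{j−1}) − rank(N^j), giving [2, 2, 1]. So we have 1 block(s) of size 3, 1 block(s) of size 2 → block sizes [3, 2]

Assembling the blocks gives a Jordan form
J =
  [-5,  1,  0,  0,  0]
  [ 0, -5,  1,  0,  0]
  [ 0,  0, -5,  0,  0]
  [ 0,  0,  0, -5,  1]
  [ 0,  0,  0,  0, -5]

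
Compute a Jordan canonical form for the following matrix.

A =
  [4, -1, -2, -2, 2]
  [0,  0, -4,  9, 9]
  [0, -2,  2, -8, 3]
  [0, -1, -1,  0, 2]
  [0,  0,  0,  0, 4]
J_2(-1) ⊕ J_3(4)

The characteristic polynomial is
  det(x·I − A) = x^5 - 10*x^4 + 25*x^3 + 20*x^2 - 80*x - 64 = (x - 4)^3*(x + 1)^2

Eigenvalues and multiplicities (the geometric multiplicity of λ is n − rank(A − λI), which equals the number of Jordan blocks for λ):
  λ = -1: algebraic multiplicity = 2, geometric multiplicity = 1
  λ = 4: algebraic multiplicity = 3, geometric multiplicity = 1

Determining the block sizes for each eigenvalue:
  λ = -1: one block (gm = 1), so the single block has size am = 2 → block sizes [2]
  λ = 4: one block (gm = 1), so the single block has size am = 3 → block sizes [3]

Assembling the blocks gives a Jordan form
J =
  [-1,  1, 0, 0, 0]
  [ 0, -1, 0, 0, 0]
  [ 0,  0, 4, 1, 0]
  [ 0,  0, 0, 4, 1]
  [ 0,  0, 0, 0, 4]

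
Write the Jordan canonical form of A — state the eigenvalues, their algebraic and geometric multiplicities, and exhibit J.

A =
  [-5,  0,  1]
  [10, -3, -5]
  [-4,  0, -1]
J_2(-3) ⊕ J_1(-3)

The characteristic polynomial is
  det(x·I − A) = x^3 + 9*x^2 + 27*x + 27 = (x + 3)^3

Eigenvalues and multiplicities (the geometric multiplicity of λ is n − rank(A − λI), which equals the number of Jordan blocks for λ):
  λ = -3: algebraic multiplicity = 3, geometric multiplicity = 2

Determining the block sizes for each eigenvalue:
  λ = -3: 2 blocks summing to 3 forces exactly one block of size 2 and the rest size 1 → block sizes [2, 1]

Assembling the blocks gives a Jordan form
J =
  [-3,  1,  0]
  [ 0, -3,  0]
  [ 0,  0, -3]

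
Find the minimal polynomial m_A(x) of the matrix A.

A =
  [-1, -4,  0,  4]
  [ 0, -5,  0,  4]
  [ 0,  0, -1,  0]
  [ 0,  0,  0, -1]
x^2 + 6*x + 5

The characteristic polynomial is χ_A(x) = (x + 1)^3*(x + 5), so the eigenvalues are known. The minimal polynomial is
  m_A(x) = Π_λ (x − λ)^{k_λ}
where k_λ is the size of the *largest* Jordan block for λ (equivalently, the smallest k with (A − λI)^k v = 0 for every generalised eigenvector v of λ).

  λ = -5: largest Jordan block has size 1, contributing (x + 5)
  λ = -1: largest Jordan block has size 1, contributing (x + 1)

So m_A(x) = (x + 1)*(x + 5) = x^2 + 6*x + 5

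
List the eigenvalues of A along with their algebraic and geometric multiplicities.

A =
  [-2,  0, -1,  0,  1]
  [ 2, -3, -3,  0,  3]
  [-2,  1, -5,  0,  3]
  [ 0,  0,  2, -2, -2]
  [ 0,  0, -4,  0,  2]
λ = -2: alg = 5, geom = 3

Step 1 — factor the characteristic polynomial to read off the algebraic multiplicities:
  χ_A(x) = (x + 2)^5

Step 2 — compute geometric multiplicities via the rank-nullity identity g(λ) = n − rank(A − λI):
  rank(A − (-2)·I) = 2, so dim ker(A − (-2)·I) = n − 2 = 3

Summary:
  λ = -2: algebraic multiplicity = 5, geometric multiplicity = 3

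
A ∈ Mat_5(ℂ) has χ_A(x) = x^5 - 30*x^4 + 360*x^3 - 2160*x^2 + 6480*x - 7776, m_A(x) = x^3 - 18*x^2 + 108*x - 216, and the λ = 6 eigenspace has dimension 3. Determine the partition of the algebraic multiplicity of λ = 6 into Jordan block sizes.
Block sizes for λ = 6: [3, 1, 1]

Step 1 — from the characteristic polynomial, algebraic multiplicity of λ = 6 is 5. From dim ker(A − (6)·I) = 3, there are exactly 3 Jordan blocks for λ = 6.
Step 2 — from the minimal polynomial, the factor (x − 6)^3 tells us the largest block for λ = 6 has size 3.
Step 3 — with total size 5, 3 blocks, and largest block 3, the block sizes (in nonincreasing order) are [3, 1, 1].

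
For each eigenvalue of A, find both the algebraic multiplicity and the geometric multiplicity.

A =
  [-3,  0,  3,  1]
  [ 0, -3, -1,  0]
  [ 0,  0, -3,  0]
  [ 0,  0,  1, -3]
λ = -3: alg = 4, geom = 2

Step 1 — factor the characteristic polynomial to read off the algebraic multiplicities:
  χ_A(x) = (x + 3)^4

Step 2 — compute geometric multiplicities via the rank-nullity identity g(λ) = n − rank(A − λI):
  rank(A − (-3)·I) = 2, so dim ker(A − (-3)·I) = n − 2 = 2

Summary:
  λ = -3: algebraic multiplicity = 4, geometric multiplicity = 2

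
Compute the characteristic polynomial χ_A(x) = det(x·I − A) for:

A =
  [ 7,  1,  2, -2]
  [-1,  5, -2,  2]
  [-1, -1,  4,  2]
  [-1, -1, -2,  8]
x^4 - 24*x^3 + 216*x^2 - 864*x + 1296

Expanding det(x·I − A) (e.g. by cofactor expansion or by noting that A is similar to its Jordan form J, which has the same characteristic polynomial as A) gives
  χ_A(x) = x^4 - 24*x^3 + 216*x^2 - 864*x + 1296
which factors as (x - 6)^4. The eigenvalues (with algebraic multiplicities) are λ = 6 with multiplicity 4.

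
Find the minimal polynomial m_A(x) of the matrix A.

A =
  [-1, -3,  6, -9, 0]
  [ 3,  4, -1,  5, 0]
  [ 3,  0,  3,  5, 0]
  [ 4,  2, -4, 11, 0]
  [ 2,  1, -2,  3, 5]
x^4 - 17*x^3 + 108*x^2 - 304*x + 320

The characteristic polynomial is χ_A(x) = (x - 5)^2*(x - 4)^3, so the eigenvalues are known. The minimal polynomial is
  m_A(x) = Π_λ (x − λ)^{k_λ}
where k_λ is the size of the *largest* Jordan block for λ (equivalently, the smallest k with (A − λI)^k v = 0 for every generalised eigenvector v of λ).

  λ = 4: largest Jordan block has size 3, contributing (x − 4)^3
  λ = 5: largest Jordan block has size 1, contributing (x − 5)

So m_A(x) = (x - 5)*(x - 4)^3 = x^4 - 17*x^3 + 108*x^2 - 304*x + 320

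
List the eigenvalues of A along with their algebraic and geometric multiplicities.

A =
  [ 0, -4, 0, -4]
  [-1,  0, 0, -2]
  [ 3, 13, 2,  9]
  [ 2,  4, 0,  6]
λ = 2: alg = 4, geom = 2

Step 1 — factor the characteristic polynomial to read off the algebraic multiplicities:
  χ_A(x) = (x - 2)^4

Step 2 — compute geometric multiplicities via the rank-nullity identity g(λ) = n − rank(A − λI):
  rank(A − (2)·I) = 2, so dim ker(A − (2)·I) = n − 2 = 2

Summary:
  λ = 2: algebraic multiplicity = 4, geometric multiplicity = 2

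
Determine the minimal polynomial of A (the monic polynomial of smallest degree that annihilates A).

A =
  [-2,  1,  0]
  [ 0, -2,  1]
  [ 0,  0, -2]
x^3 + 6*x^2 + 12*x + 8

The characteristic polynomial is χ_A(x) = (x + 2)^3, so the eigenvalues are known. The minimal polynomial is
  m_A(x) = Π_λ (x − λ)^{k_λ}
where k_λ is the size of the *largest* Jordan block for λ (equivalently, the smallest k with (A − λI)^k v = 0 for every generalised eigenvector v of λ).

  λ = -2: largest Jordan block has size 3, contributing (x + 2)^3

So m_A(x) = (x + 2)^3 = x^3 + 6*x^2 + 12*x + 8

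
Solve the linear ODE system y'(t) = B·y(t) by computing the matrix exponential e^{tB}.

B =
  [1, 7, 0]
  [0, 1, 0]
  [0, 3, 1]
e^{tB} =
  [exp(t), 7*t*exp(t), 0]
  [0, exp(t), 0]
  [0, 3*t*exp(t), exp(t)]

Strategy: write B = P · J · P⁻¹ where J is a Jordan canonical form, so e^{tB} = P · e^{tJ} · P⁻¹, and e^{tJ} can be computed block-by-block.

B has Jordan form
J =
  [1, 1, 0]
  [0, 1, 0]
  [0, 0, 1]
(up to reordering of blocks).

Per-block formulas:
  For a 1×1 block at λ = 1: exp(t · [1]) = [e^(1t)].
  For a 2×2 Jordan block J_2(1): exp(t · J_2(1)) = e^(1t)·(I + t·N), where N is the 2×2 nilpotent shift.

After assembling e^{tJ} and conjugating by P, we get:

e^{tB} =
  [exp(t), 7*t*exp(t), 0]
  [0, exp(t), 0]
  [0, 3*t*exp(t), exp(t)]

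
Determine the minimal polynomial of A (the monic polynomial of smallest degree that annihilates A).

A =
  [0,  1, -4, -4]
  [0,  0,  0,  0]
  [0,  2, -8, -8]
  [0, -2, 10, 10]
x^3 - 2*x^2

The characteristic polynomial is χ_A(x) = x^3*(x - 2), so the eigenvalues are known. The minimal polynomial is
  m_A(x) = Π_λ (x − λ)^{k_λ}
where k_λ is the size of the *largest* Jordan block for λ (equivalently, the smallest k with (A − λI)^k v = 0 for every generalised eigenvector v of λ).

  λ = 0: largest Jordan block has size 2, contributing (x − 0)^2
  λ = 2: largest Jordan block has size 1, contributing (x − 2)

So m_A(x) = x^2*(x - 2) = x^3 - 2*x^2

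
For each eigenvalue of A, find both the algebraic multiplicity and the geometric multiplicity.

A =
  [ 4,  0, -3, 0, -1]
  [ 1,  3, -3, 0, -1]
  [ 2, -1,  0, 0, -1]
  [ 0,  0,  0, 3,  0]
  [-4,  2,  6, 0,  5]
λ = 3: alg = 5, geom = 3

Step 1 — factor the characteristic polynomial to read off the algebraic multiplicities:
  χ_A(x) = (x - 3)^5

Step 2 — compute geometric multiplicities via the rank-nullity identity g(λ) = n − rank(A − λI):
  rank(A − (3)·I) = 2, so dim ker(A − (3)·I) = n − 2 = 3

Summary:
  λ = 3: algebraic multiplicity = 5, geometric multiplicity = 3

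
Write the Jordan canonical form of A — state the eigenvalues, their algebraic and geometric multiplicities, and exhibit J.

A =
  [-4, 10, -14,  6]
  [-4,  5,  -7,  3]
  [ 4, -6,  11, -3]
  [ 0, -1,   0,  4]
J_3(4) ⊕ J_1(4)

The characteristic polynomial is
  det(x·I − A) = x^4 - 16*x^3 + 96*x^2 - 256*x + 256 = (x - 4)^4

Eigenvalues and multiplicities (the geometric multiplicity of λ is n − rank(A − λI), which equals the number of Jordan blocks for λ):
  λ = 4: algebraic multiplicity = 4, geometric multiplicity = 2

Determining the block sizes for each eigenvalue:
  λ = 4: with am = 4 and gm = 2, the partition is not yet determined (e.g. several partitions of 4 into 2 parts exist). Let N = A − (4)·I. Computing rank(N^1) = 2, rank(N^2) = 1, rank(N^3) = 0; the number of blocks of size ≥ j is rank(N^{j−1}) − rank(N^j), giving [2, 1, 1]. So we have 1 block(s) of size 3, 1 block(s) of size 1 → block sizes [3, 1]

Assembling the blocks gives a Jordan form
J =
  [4, 1, 0, 0]
  [0, 4, 1, 0]
  [0, 0, 4, 0]
  [0, 0, 0, 4]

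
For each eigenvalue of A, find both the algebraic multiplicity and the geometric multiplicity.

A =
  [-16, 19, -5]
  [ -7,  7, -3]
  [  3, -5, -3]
λ = -4: alg = 3, geom = 1

Step 1 — factor the characteristic polynomial to read off the algebraic multiplicities:
  χ_A(x) = (x + 4)^3

Step 2 — compute geometric multiplicities via the rank-nullity identity g(λ) = n − rank(A − λI):
  rank(A − (-4)·I) = 2, so dim ker(A − (-4)·I) = n − 2 = 1

Summary:
  λ = -4: algebraic multiplicity = 3, geometric multiplicity = 1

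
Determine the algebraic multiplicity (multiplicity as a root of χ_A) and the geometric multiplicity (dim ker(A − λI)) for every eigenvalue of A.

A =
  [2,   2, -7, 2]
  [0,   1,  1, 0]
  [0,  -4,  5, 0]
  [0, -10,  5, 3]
λ = 2: alg = 1, geom = 1; λ = 3: alg = 3, geom = 2

Step 1 — factor the characteristic polynomial to read off the algebraic multiplicities:
  χ_A(x) = (x - 3)^3*(x - 2)

Step 2 — compute geometric multiplicities via the rank-nullity identity g(λ) = n − rank(A − λI):
  rank(A − (2)·I) = 3, so dim ker(A − (2)·I) = n − 3 = 1
  rank(A − (3)·I) = 2, so dim ker(A − (3)·I) = n − 2 = 2

Summary:
  λ = 2: algebraic multiplicity = 1, geometric multiplicity = 1
  λ = 3: algebraic multiplicity = 3, geometric multiplicity = 2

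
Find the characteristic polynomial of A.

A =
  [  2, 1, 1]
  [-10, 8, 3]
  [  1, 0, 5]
x^3 - 15*x^2 + 75*x - 125

Expanding det(x·I − A) (e.g. by cofactor expansion or by noting that A is similar to its Jordan form J, which has the same characteristic polynomial as A) gives
  χ_A(x) = x^3 - 15*x^2 + 75*x - 125
which factors as (x - 5)^3. The eigenvalues (with algebraic multiplicities) are λ = 5 with multiplicity 3.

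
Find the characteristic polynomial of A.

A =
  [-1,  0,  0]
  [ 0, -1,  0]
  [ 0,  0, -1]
x^3 + 3*x^2 + 3*x + 1

Expanding det(x·I − A) (e.g. by cofactor expansion or by noting that A is similar to its Jordan form J, which has the same characteristic polynomial as A) gives
  χ_A(x) = x^3 + 3*x^2 + 3*x + 1
which factors as (x + 1)^3. The eigenvalues (with algebraic multiplicities) are λ = -1 with multiplicity 3.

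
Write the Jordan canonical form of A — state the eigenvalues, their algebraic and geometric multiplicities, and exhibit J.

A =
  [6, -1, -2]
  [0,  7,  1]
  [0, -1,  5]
J_3(6)

The characteristic polynomial is
  det(x·I − A) = x^3 - 18*x^2 + 108*x - 216 = (x - 6)^3

Eigenvalues and multiplicities (the geometric multiplicity of λ is n − rank(A − λI), which equals the number of Jordan blocks for λ):
  λ = 6: algebraic multiplicity = 3, geometric multiplicity = 1

Determining the block sizes for each eigenvalue:
  λ = 6: one block (gm = 1), so the single block has size am = 3 → block sizes [3]

Assembling the blocks gives a Jordan form
J =
  [6, 1, 0]
  [0, 6, 1]
  [0, 0, 6]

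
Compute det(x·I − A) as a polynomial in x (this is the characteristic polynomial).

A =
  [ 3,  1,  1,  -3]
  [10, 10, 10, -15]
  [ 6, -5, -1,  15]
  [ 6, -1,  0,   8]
x^4 - 20*x^3 + 150*x^2 - 500*x + 625

Expanding det(x·I − A) (e.g. by cofactor expansion or by noting that A is similar to its Jordan form J, which has the same characteristic polynomial as A) gives
  χ_A(x) = x^4 - 20*x^3 + 150*x^2 - 500*x + 625
which factors as (x - 5)^4. The eigenvalues (with algebraic multiplicities) are λ = 5 with multiplicity 4.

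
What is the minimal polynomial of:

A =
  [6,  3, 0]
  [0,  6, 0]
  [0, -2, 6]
x^2 - 12*x + 36

The characteristic polynomial is χ_A(x) = (x - 6)^3, so the eigenvalues are known. The minimal polynomial is
  m_A(x) = Π_λ (x − λ)^{k_λ}
where k_λ is the size of the *largest* Jordan block for λ (equivalently, the smallest k with (A − λI)^k v = 0 for every generalised eigenvector v of λ).

  λ = 6: largest Jordan block has size 2, contributing (x − 6)^2

So m_A(x) = (x - 6)^2 = x^2 - 12*x + 36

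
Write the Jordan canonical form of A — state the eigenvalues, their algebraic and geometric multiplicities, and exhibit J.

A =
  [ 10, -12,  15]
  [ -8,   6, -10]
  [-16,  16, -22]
J_2(-2) ⊕ J_1(-2)

The characteristic polynomial is
  det(x·I − A) = x^3 + 6*x^2 + 12*x + 8 = (x + 2)^3

Eigenvalues and multiplicities (the geometric multiplicity of λ is n − rank(A − λI), which equals the number of Jordan blocks for λ):
  λ = -2: algebraic multiplicity = 3, geometric multiplicity = 2

Determining the block sizes for each eigenvalue:
  λ = -2: 2 blocks summing to 3 forces exactly one block of size 2 and the rest size 1 → block sizes [2, 1]

Assembling the blocks gives a Jordan form
J =
  [-2,  1,  0]
  [ 0, -2,  0]
  [ 0,  0, -2]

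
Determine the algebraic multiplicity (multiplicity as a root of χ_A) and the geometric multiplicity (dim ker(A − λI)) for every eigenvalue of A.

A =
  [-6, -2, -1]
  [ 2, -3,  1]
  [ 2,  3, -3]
λ = -4: alg = 3, geom = 1

Step 1 — factor the characteristic polynomial to read off the algebraic multiplicities:
  χ_A(x) = (x + 4)^3

Step 2 — compute geometric multiplicities via the rank-nullity identity g(λ) = n − rank(A − λI):
  rank(A − (-4)·I) = 2, so dim ker(A − (-4)·I) = n − 2 = 1

Summary:
  λ = -4: algebraic multiplicity = 3, geometric multiplicity = 1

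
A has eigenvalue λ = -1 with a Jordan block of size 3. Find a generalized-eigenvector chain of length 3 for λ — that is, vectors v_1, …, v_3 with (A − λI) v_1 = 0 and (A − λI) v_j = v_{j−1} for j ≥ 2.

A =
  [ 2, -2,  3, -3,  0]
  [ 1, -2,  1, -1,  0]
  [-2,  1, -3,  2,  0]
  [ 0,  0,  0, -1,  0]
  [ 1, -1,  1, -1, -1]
A Jordan chain for λ = -1 of length 3:
v_1 = (1, 0, -1, 0, 0)ᵀ
v_2 = (3, 1, -2, 0, 1)ᵀ
v_3 = (1, 0, 0, 0, 0)ᵀ

Let N = A − (-1)·I. We want v_3 with N^3 v_3 = 0 but N^2 v_3 ≠ 0; then v_{j-1} := N · v_j for j = 3, …, 2.

Pick v_3 = (1, 0, 0, 0, 0)ᵀ.
Then v_2 = N · v_3 = (3, 1, -2, 0, 1)ᵀ.
Then v_1 = N · v_2 = (1, 0, -1, 0, 0)ᵀ.

Sanity check: (A − (-1)·I) v_1 = (0, 0, 0, 0, 0)ᵀ = 0. ✓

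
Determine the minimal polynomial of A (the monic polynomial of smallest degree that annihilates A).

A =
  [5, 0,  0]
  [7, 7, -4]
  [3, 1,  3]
x^3 - 15*x^2 + 75*x - 125

The characteristic polynomial is χ_A(x) = (x - 5)^3, so the eigenvalues are known. The minimal polynomial is
  m_A(x) = Π_λ (x − λ)^{k_λ}
where k_λ is the size of the *largest* Jordan block for λ (equivalently, the smallest k with (A − λI)^k v = 0 for every generalised eigenvector v of λ).

  λ = 5: largest Jordan block has size 3, contributing (x − 5)^3

So m_A(x) = (x - 5)^3 = x^3 - 15*x^2 + 75*x - 125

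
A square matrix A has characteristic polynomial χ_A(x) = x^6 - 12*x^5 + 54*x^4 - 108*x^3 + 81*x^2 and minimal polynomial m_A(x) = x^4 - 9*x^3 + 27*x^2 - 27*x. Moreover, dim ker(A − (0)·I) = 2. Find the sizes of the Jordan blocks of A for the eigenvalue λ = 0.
Block sizes for λ = 0: [1, 1]

Step 1 — from the characteristic polynomial, algebraic multiplicity of λ = 0 is 2. From dim ker(A − (0)·I) = 2, there are exactly 2 Jordan blocks for λ = 0.
Step 2 — from the minimal polynomial, the factor (x − 0) tells us the largest block for λ = 0 has size 1.
Step 3 — with total size 2, 2 blocks, and largest block 1, the block sizes (in nonincreasing order) are [1, 1].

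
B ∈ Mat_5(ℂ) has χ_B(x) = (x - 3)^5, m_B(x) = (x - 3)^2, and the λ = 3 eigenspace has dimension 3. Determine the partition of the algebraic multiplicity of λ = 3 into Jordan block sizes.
Block sizes for λ = 3: [2, 2, 1]

Step 1 — from the characteristic polynomial, algebraic multiplicity of λ = 3 is 5. From dim ker(B − (3)·I) = 3, there are exactly 3 Jordan blocks for λ = 3.
Step 2 — from the minimal polynomial, the factor (x − 3)^2 tells us the largest block for λ = 3 has size 2.
Step 3 — with total size 5, 3 blocks, and largest block 2, the block sizes (in nonincreasing order) are [2, 2, 1].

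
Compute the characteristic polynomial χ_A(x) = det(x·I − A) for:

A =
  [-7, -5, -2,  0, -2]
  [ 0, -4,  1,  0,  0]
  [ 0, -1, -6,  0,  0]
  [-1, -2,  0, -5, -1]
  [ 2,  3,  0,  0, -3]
x^5 + 25*x^4 + 250*x^3 + 1250*x^2 + 3125*x + 3125

Expanding det(x·I − A) (e.g. by cofactor expansion or by noting that A is similar to its Jordan form J, which has the same characteristic polynomial as A) gives
  χ_A(x) = x^5 + 25*x^4 + 250*x^3 + 1250*x^2 + 3125*x + 3125
which factors as (x + 5)^5. The eigenvalues (with algebraic multiplicities) are λ = -5 with multiplicity 5.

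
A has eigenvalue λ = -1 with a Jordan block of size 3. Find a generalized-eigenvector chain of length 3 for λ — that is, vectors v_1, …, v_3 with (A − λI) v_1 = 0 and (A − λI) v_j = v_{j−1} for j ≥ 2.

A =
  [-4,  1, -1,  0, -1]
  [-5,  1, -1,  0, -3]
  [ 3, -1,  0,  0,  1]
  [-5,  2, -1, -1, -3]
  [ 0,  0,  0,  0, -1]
A Jordan chain for λ = -1 of length 3:
v_1 = (1, 2, -1, 2, 0)ᵀ
v_2 = (-3, -5, 3, -5, 0)ᵀ
v_3 = (1, 0, 0, 0, 0)ᵀ

Let N = A − (-1)·I. We want v_3 with N^3 v_3 = 0 but N^2 v_3 ≠ 0; then v_{j-1} := N · v_j for j = 3, …, 2.

Pick v_3 = (1, 0, 0, 0, 0)ᵀ.
Then v_2 = N · v_3 = (-3, -5, 3, -5, 0)ᵀ.
Then v_1 = N · v_2 = (1, 2, -1, 2, 0)ᵀ.

Sanity check: (A − (-1)·I) v_1 = (0, 0, 0, 0, 0)ᵀ = 0. ✓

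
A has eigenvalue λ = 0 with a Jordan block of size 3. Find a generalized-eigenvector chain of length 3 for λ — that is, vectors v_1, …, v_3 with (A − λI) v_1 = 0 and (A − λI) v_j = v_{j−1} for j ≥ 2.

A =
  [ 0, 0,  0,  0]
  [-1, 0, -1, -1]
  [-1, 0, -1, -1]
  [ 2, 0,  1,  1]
A Jordan chain for λ = 0 of length 3:
v_1 = (0, -1, -1, 1)ᵀ
v_2 = (0, -1, -1, 2)ᵀ
v_3 = (1, 0, 0, 0)ᵀ

Let N = A − (0)·I. We want v_3 with N^3 v_3 = 0 but N^2 v_3 ≠ 0; then v_{j-1} := N · v_j for j = 3, …, 2.

Pick v_3 = (1, 0, 0, 0)ᵀ.
Then v_2 = N · v_3 = (0, -1, -1, 2)ᵀ.
Then v_1 = N · v_2 = (0, -1, -1, 1)ᵀ.

Sanity check: (A − (0)·I) v_1 = (0, 0, 0, 0)ᵀ = 0. ✓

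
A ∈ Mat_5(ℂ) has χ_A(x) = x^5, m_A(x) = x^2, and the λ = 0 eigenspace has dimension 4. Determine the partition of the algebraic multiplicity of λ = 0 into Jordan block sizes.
Block sizes for λ = 0: [2, 1, 1, 1]

Step 1 — from the characteristic polynomial, algebraic multiplicity of λ = 0 is 5. From dim ker(A − (0)·I) = 4, there are exactly 4 Jordan blocks for λ = 0.
Step 2 — from the minimal polynomial, the factor (x − 0)^2 tells us the largest block for λ = 0 has size 2.
Step 3 — with total size 5, 4 blocks, and largest block 2, the block sizes (in nonincreasing order) are [2, 1, 1, 1].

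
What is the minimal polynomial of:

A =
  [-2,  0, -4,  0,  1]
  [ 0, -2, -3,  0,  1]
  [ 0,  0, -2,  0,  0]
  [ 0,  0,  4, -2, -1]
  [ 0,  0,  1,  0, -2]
x^3 + 6*x^2 + 12*x + 8

The characteristic polynomial is χ_A(x) = (x + 2)^5, so the eigenvalues are known. The minimal polynomial is
  m_A(x) = Π_λ (x − λ)^{k_λ}
where k_λ is the size of the *largest* Jordan block for λ (equivalently, the smallest k with (A − λI)^k v = 0 for every generalised eigenvector v of λ).

  λ = -2: largest Jordan block has size 3, contributing (x + 2)^3

So m_A(x) = (x + 2)^3 = x^3 + 6*x^2 + 12*x + 8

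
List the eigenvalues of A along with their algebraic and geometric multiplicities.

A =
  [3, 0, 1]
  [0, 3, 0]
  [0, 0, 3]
λ = 3: alg = 3, geom = 2

Step 1 — factor the characteristic polynomial to read off the algebraic multiplicities:
  χ_A(x) = (x - 3)^3

Step 2 — compute geometric multiplicities via the rank-nullity identity g(λ) = n − rank(A − λI):
  rank(A − (3)·I) = 1, so dim ker(A − (3)·I) = n − 1 = 2

Summary:
  λ = 3: algebraic multiplicity = 3, geometric multiplicity = 2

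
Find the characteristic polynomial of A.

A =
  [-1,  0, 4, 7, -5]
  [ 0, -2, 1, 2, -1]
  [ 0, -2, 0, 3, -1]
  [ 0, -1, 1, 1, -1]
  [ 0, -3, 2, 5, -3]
x^5 + 5*x^4 + 10*x^3 + 10*x^2 + 5*x + 1

Expanding det(x·I − A) (e.g. by cofactor expansion or by noting that A is similar to its Jordan form J, which has the same characteristic polynomial as A) gives
  χ_A(x) = x^5 + 5*x^4 + 10*x^3 + 10*x^2 + 5*x + 1
which factors as (x + 1)^5. The eigenvalues (with algebraic multiplicities) are λ = -1 with multiplicity 5.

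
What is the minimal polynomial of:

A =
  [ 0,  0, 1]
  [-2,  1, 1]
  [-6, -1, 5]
x^3 - 6*x^2 + 12*x - 8

The characteristic polynomial is χ_A(x) = (x - 2)^3, so the eigenvalues are known. The minimal polynomial is
  m_A(x) = Π_λ (x − λ)^{k_λ}
where k_λ is the size of the *largest* Jordan block for λ (equivalently, the smallest k with (A − λI)^k v = 0 for every generalised eigenvector v of λ).

  λ = 2: largest Jordan block has size 3, contributing (x − 2)^3

So m_A(x) = (x - 2)^3 = x^3 - 6*x^2 + 12*x - 8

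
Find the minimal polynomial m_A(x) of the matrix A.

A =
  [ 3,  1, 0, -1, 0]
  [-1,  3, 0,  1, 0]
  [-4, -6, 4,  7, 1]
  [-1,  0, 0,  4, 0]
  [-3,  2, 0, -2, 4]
x^4 - 14*x^3 + 73*x^2 - 168*x + 144

The characteristic polynomial is χ_A(x) = (x - 4)^3*(x - 3)^2, so the eigenvalues are known. The minimal polynomial is
  m_A(x) = Π_λ (x − λ)^{k_λ}
where k_λ is the size of the *largest* Jordan block for λ (equivalently, the smallest k with (A − λI)^k v = 0 for every generalised eigenvector v of λ).

  λ = 3: largest Jordan block has size 2, contributing (x − 3)^2
  λ = 4: largest Jordan block has size 2, contributing (x − 4)^2

So m_A(x) = (x - 4)^2*(x - 3)^2 = x^4 - 14*x^3 + 73*x^2 - 168*x + 144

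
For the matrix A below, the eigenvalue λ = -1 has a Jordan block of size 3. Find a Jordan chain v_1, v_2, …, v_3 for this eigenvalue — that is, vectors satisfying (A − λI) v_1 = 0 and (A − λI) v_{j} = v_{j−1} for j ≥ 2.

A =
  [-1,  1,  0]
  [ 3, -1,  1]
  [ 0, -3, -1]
A Jordan chain for λ = -1 of length 3:
v_1 = (3, 0, -9)ᵀ
v_2 = (0, 3, 0)ᵀ
v_3 = (1, 0, 0)ᵀ

Let N = A − (-1)·I. We want v_3 with N^3 v_3 = 0 but N^2 v_3 ≠ 0; then v_{j-1} := N · v_j for j = 3, …, 2.

Pick v_3 = (1, 0, 0)ᵀ.
Then v_2 = N · v_3 = (0, 3, 0)ᵀ.
Then v_1 = N · v_2 = (3, 0, -9)ᵀ.

Sanity check: (A − (-1)·I) v_1 = (0, 0, 0)ᵀ = 0. ✓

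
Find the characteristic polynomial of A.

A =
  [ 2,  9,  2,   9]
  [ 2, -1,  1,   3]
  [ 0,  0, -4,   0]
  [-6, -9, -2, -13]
x^4 + 16*x^3 + 96*x^2 + 256*x + 256

Expanding det(x·I − A) (e.g. by cofactor expansion or by noting that A is similar to its Jordan form J, which has the same characteristic polynomial as A) gives
  χ_A(x) = x^4 + 16*x^3 + 96*x^2 + 256*x + 256
which factors as (x + 4)^4. The eigenvalues (with algebraic multiplicities) are λ = -4 with multiplicity 4.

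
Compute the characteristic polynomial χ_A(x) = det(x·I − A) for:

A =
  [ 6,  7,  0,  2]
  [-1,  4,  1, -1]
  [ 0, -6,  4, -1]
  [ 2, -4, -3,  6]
x^4 - 20*x^3 + 150*x^2 - 500*x + 625

Expanding det(x·I − A) (e.g. by cofactor expansion or by noting that A is similar to its Jordan form J, which has the same characteristic polynomial as A) gives
  χ_A(x) = x^4 - 20*x^3 + 150*x^2 - 500*x + 625
which factors as (x - 5)^4. The eigenvalues (with algebraic multiplicities) are λ = 5 with multiplicity 4.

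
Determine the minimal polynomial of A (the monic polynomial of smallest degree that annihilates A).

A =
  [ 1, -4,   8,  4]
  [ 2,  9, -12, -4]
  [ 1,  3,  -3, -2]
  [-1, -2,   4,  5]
x^2 - 6*x + 9

The characteristic polynomial is χ_A(x) = (x - 3)^4, so the eigenvalues are known. The minimal polynomial is
  m_A(x) = Π_λ (x − λ)^{k_λ}
where k_λ is the size of the *largest* Jordan block for λ (equivalently, the smallest k with (A − λI)^k v = 0 for every generalised eigenvector v of λ).

  λ = 3: largest Jordan block has size 2, contributing (x − 3)^2

So m_A(x) = (x - 3)^2 = x^2 - 6*x + 9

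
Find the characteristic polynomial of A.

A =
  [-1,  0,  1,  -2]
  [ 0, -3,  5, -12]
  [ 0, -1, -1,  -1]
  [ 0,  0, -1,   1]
x^4 + 4*x^3 + 6*x^2 + 4*x + 1

Expanding det(x·I − A) (e.g. by cofactor expansion or by noting that A is similar to its Jordan form J, which has the same characteristic polynomial as A) gives
  χ_A(x) = x^4 + 4*x^3 + 6*x^2 + 4*x + 1
which factors as (x + 1)^4. The eigenvalues (with algebraic multiplicities) are λ = -1 with multiplicity 4.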